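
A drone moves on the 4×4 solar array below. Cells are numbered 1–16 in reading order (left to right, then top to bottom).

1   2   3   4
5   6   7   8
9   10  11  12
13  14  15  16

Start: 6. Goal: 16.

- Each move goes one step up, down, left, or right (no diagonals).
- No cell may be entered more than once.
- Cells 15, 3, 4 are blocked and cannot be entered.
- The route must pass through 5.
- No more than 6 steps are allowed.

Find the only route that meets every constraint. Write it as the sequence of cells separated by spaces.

6 5 9 10 11 12 16

The 6-move cap with required stops at 5 leaves no slack for detours.
Route from 6: left 1 to 5, down 1 to 9, right 3 to 12, down 1 to 16 — 6 moves in all.
Check: all required cells visited; 6 ≤ 6 moves.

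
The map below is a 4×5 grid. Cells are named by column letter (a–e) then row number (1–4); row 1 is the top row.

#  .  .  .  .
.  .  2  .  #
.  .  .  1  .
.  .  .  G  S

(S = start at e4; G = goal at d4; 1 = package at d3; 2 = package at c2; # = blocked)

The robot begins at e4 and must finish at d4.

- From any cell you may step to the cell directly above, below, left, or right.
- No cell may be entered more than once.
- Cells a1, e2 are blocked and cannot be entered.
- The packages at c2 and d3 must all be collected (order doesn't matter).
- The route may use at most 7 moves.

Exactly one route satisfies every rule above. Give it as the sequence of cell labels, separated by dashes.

Any route must reach c2 and d3 and still end at d4 within 7 moves, so the order of the required stops is forced.
Route from e4: up to e3, left to d3, up to d2, left to c2, 2× down (reaching c4), right to d4 — 7 moves in all.
Check: all required cells visited; 7 ≤ 7 moves.

e4 - e3 - d3 - d2 - c2 - c3 - c4 - d4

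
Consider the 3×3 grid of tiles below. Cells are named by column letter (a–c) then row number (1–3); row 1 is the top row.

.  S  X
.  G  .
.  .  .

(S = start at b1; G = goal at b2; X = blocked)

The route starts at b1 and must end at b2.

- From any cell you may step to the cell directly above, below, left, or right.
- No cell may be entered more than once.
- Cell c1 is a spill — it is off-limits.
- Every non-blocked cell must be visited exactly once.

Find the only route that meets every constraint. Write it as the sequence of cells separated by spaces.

Need to visit all 8 open cells exactly once, starting at b1 and ending at b2.
Cell c2 has only two open neighbours (c3 and b2), so the path must pass straight through it: one of those is the cell it's entered from and the other is where it exits.
Route from b1: left 1 to a1, down 2 to a3, right 2 to c3, up 1 to c2, left 1 to b2 — 7 moves in all.
Check: all 8 open cells covered.

b1 a1 a2 a3 b3 c3 c2 b2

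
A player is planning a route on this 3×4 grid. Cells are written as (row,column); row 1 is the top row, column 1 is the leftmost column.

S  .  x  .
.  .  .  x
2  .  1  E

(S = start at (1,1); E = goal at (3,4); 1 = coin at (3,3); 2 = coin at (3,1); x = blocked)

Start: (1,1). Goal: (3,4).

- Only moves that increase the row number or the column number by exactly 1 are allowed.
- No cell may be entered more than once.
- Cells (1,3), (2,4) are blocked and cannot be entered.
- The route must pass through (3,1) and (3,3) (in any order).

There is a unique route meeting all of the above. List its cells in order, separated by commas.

(1,1), (2,1), (3,1), (3,2), (3,3), (3,4)

Moves only go right or down, so the column and row indices never decrease.
Route from (1,1): 2× down (reaching (3,1)), 3× right (reaching (3,4)) — 5 moves in all.
Check: all required cells visited.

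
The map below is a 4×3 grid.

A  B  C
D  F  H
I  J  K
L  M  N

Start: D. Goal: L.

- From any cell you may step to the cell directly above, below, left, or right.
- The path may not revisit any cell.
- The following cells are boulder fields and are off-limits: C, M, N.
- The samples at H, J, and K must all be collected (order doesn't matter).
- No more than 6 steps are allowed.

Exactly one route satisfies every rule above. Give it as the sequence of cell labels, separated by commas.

Any route must reach H, J, and K and still end at L within 6 moves, so the order of the required stops is forced.
Route from D: 2× right (reaching H), down to K, 2× left (reaching I), down to L — 6 moves in all.
Check: all required cells visited; 6 ≤ 6 moves.

D, F, H, K, J, I, L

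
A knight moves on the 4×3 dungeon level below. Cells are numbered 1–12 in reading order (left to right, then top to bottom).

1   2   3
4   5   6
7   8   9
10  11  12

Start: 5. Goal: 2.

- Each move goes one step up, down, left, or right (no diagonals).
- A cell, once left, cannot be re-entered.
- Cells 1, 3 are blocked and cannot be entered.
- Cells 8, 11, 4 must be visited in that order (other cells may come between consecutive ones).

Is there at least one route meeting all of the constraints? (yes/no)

Every way from 8 onward to 2 runs back through 5, which the route has already used — so it cannot be completed without a revisit.

no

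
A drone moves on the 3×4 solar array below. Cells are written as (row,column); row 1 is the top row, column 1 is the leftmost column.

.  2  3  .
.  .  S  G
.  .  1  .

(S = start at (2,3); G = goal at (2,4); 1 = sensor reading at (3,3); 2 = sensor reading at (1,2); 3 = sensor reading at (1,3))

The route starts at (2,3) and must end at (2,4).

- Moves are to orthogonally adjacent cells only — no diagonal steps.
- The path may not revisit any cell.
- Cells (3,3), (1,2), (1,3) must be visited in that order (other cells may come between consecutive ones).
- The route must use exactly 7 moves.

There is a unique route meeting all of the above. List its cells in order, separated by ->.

The waypoints must appear in the order (3,3), (1,2), (1,3), with no cell reused.
Route from (2,3): down to (3,3), left to (3,2), 2× up (reaching (1,2)), 2× right (reaching (1,4)), down to (2,4) — 7 moves in all.
Check: order respected (1 at step 1, 2 at step 4, 3 at step 5); 7 moves as required.

(2,3) -> (3,3) -> (3,2) -> (2,2) -> (1,2) -> (1,3) -> (1,4) -> (2,4)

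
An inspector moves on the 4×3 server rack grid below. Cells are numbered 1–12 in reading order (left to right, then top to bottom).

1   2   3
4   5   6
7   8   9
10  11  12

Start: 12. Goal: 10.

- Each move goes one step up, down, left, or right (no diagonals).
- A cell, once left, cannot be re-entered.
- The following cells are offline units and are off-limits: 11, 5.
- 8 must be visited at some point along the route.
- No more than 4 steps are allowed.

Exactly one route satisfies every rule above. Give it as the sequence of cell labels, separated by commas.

12, 9, 8, 7, 10

The 4-move cap with required stops at 8 leaves no slack for detours.
Route from 12: up to 9, 2× left (reaching 7), down to 10 — 4 moves in all.
Check: all required cells visited; 4 ≤ 4 moves.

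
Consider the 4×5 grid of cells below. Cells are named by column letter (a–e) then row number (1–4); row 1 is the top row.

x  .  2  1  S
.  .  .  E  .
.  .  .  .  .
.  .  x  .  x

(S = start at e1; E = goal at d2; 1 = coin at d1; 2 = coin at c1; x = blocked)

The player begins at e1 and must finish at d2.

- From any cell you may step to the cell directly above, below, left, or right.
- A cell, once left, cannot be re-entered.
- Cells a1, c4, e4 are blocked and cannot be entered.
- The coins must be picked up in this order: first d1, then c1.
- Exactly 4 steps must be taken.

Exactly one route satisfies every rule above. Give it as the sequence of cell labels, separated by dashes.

e1 - d1 - c1 - c2 - d2

The waypoints must appear in the order d1, c1, with no cell reused.
Route from e1: left 2 to c1, down 1 to c2, right 1 to d2 — 4 moves in all.
Check: order respected (1 at step 1, 2 at step 2); 4 moves as required.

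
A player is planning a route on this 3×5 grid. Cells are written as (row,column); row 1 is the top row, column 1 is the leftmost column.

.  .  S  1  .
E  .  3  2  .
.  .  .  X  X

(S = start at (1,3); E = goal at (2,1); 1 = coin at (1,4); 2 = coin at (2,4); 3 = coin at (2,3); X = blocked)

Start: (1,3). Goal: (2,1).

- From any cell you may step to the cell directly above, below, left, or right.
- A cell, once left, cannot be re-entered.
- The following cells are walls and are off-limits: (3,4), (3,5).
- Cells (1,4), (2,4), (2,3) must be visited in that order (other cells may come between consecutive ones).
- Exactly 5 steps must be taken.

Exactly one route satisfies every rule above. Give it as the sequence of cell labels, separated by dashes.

The waypoints must appear in the order (1,4), (2,4), (2,3), with no cell reused.
Route from (1,3): right 1 to (1,4), down 1 to (2,4), left 3 to (2,1) — 5 moves in all.
Check: order respected (1 at step 1, 2 at step 2, 3 at step 3); 5 moves as required.

(1,3) - (1,4) - (2,4) - (2,3) - (2,2) - (2,1)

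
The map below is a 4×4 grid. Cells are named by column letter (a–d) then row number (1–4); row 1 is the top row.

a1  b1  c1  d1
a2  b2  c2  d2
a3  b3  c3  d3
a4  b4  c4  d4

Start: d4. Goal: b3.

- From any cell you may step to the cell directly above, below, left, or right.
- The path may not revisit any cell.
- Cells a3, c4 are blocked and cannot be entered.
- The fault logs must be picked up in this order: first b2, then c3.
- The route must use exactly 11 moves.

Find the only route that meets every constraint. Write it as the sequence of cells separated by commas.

The waypoints must appear in the order b2, c3, with no cell reused.
Route from d4: 3× up (reaching d1), 3× left (reaching a1), down to a2, 2× right (reaching c2), down to c3, left to b3 — 11 moves in all.
Check: order respected (b2 at step 8, c3 at step 10); 11 moves as required.

d4, d3, d2, d1, c1, b1, a1, a2, b2, c2, c3, b3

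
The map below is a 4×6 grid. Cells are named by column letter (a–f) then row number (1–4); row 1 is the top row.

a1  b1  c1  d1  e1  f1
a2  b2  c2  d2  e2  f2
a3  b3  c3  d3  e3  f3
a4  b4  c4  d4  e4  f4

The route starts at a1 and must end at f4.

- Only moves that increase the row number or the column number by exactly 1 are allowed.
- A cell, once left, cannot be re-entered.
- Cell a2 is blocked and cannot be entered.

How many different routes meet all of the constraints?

A right/down-only route from a1 to f4 makes exactly 3 down-moves and 5 right-moves in some order.
With no other constraints that would be C(8,3) = 56 routes.
Subtract routes through each blocked cell (inclusion–exclusion for overlaps): − through a2: 21 → 35.
That gives 35 routes.

35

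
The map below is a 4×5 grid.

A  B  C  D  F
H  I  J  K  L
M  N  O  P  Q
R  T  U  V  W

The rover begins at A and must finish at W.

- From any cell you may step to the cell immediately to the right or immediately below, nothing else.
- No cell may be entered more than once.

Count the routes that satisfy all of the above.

A right/down-only route from A to W makes exactly 3 down-moves and 4 right-moves in some order.
With no other constraints that would be C(7,3) = 35 routes.
That gives 35 routes.

35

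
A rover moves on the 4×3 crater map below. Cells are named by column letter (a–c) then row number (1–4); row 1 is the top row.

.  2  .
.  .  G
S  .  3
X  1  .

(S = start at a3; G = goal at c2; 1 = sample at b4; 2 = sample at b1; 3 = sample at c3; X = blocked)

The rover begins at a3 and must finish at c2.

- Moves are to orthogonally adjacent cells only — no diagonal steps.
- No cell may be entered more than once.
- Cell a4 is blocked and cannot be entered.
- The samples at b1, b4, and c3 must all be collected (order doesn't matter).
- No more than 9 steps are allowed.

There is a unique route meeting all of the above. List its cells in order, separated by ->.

a3 -> a2 -> a1 -> b1 -> b2 -> b3 -> b4 -> c4 -> c3 -> c2

Any route must reach b1, b4, and c3 and still end at c2 within 9 moves, so the order of the required stops is forced.
Route from a3: up 2 to a1, right 1 to b1, down 3 to b4, right 1 to c4, up 2 to c2 — 9 moves in all.
Check: all required cells visited; 9 ≤ 9 moves.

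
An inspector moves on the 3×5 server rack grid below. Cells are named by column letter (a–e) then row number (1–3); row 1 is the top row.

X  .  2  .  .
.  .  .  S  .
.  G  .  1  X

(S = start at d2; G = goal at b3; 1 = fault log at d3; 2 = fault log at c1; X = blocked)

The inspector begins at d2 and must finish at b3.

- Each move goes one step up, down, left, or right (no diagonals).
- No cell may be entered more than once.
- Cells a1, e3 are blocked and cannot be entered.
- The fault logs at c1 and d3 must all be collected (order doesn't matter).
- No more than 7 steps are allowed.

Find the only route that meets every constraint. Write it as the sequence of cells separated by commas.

The 7-move cap with required stops at c1, d3 leaves no slack for detours.
Route from d2: down to d3, left to c3, 2× up (reaching c1), left to b1, 2× down (reaching b3) — 7 moves in all.
Check: all required cells visited; 7 ≤ 7 moves.

d2, d3, c3, c2, c1, b1, b2, b3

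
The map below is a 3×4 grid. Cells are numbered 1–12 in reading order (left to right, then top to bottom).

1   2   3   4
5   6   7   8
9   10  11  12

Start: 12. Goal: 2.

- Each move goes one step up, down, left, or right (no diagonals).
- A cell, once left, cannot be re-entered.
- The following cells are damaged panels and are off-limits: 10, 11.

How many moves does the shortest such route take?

The Manhattan distance from 12 to 2 is |3−1| + |4−2| = 4, so at least 4 moves are needed.
A route of 4 moves achieves this: 12 → 8 → 4 → 3 → 2.
Since 4 matches the lower bound, it is optimal.

4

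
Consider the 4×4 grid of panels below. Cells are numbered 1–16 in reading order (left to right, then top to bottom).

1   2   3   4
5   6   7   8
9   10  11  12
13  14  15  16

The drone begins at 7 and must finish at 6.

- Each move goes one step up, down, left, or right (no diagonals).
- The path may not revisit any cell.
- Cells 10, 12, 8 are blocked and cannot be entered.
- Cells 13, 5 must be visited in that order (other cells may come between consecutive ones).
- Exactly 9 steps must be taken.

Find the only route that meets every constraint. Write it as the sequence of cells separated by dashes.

The waypoints must appear in the order 13, 5, with no cell reused.
Route from 7: 2× down (reaching 15), 2× left (reaching 13), 3× up (reaching 1), right to 2, down to 6 — 9 moves in all.
Check: order respected (13 at step 4, 5 at step 6); 9 moves as required.

7 - 11 - 15 - 14 - 13 - 9 - 5 - 1 - 2 - 6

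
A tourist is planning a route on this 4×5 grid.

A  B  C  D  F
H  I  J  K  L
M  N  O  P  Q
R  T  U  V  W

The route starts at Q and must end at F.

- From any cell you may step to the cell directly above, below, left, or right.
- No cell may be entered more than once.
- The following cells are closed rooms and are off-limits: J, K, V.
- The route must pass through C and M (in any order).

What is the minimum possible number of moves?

Any route passes through C and M in some order between Q and F. Summing Manhattan distances along each leg and taking the cheapest ordering (Q → M → C → F) gives a lower bound of 4 + 4 + 2 = 10 moves.
A route of 10 moves achieves this: Q → P → O → N → M → H → A → B → C → D → F.
Since 10 matches the lower bound, it is optimal.

10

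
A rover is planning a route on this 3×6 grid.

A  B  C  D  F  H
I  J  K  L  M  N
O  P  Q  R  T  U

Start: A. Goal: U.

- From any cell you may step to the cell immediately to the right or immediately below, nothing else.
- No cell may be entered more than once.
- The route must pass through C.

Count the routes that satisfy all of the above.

10

A right/down-only route from A to U makes exactly 2 down-moves and 5 right-moves in some order.
With no other constraints that would be C(7,2) = 21 routes.
Split at C and multiply the segment counts: A→C: 1; C→U: 10; product = 10.
That gives 10 routes.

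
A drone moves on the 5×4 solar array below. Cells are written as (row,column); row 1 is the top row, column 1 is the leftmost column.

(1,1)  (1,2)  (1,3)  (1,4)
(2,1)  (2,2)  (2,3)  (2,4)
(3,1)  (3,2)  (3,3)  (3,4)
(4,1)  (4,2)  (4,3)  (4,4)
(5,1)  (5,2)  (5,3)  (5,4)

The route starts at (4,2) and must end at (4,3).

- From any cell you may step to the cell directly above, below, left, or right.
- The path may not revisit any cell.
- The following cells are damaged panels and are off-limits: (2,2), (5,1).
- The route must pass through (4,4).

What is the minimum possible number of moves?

Any route passes through (4,4) somewhere between (4,2) and (4,3). Summing Manhattan distances along the two legs ((4,2) → (4,4) → (4,3)) gives a lower bound of 2 + 1 = 3 moves.
The shortest route satisfying every rule uses 5 moves: (4,2) → (3,2) → (3,3) → (3,4) → (4,4) → (4,3).
The no-revisit rule (legs can't share cells) pushes the minimum above the 3-move bound; an exhaustive check rules out every length from 3 to 4, leaving 5 as the minimum.

5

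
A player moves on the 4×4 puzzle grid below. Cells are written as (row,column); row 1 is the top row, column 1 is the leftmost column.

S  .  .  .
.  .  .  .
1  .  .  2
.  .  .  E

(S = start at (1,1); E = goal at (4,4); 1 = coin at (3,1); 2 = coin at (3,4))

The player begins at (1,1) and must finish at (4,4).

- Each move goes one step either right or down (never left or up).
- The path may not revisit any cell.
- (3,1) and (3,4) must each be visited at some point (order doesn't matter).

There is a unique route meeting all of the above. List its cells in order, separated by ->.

(1,1) -> (2,1) -> (3,1) -> (3,2) -> (3,3) -> (3,4) -> (4,4)

Moves only go right or down, so the column and row indices never decrease.
Route from (1,1): down 2 to (3,1), right 3 to (3,4), down 1 to (4,4) — 6 moves in all.
Check: all required cells visited.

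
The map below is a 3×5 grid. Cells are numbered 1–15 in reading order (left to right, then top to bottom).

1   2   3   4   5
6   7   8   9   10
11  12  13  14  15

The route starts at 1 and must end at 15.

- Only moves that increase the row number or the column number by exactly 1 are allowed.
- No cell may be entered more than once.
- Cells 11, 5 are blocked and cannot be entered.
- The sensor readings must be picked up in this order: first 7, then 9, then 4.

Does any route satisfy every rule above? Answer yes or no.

no

4 lies above 9, so going from 9 to 4 would need an upward move — but moves only go right/down, so 9 cannot be visited before 4.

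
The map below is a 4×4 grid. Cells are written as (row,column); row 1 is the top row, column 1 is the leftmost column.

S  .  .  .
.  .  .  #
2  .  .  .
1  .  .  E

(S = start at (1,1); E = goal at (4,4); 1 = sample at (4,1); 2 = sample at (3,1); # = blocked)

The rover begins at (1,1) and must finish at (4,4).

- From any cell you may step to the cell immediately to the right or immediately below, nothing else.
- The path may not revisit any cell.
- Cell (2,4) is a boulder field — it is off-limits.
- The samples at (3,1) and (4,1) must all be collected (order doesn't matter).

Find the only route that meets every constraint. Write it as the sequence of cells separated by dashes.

Moves only go right or down, so the column and row indices never decrease.
Route from (1,1): 3× down (reaching (4,1)), 3× right (reaching (4,4)) — 6 moves in all.
Check: all required cells visited.

(1,1) - (2,1) - (3,1) - (4,1) - (4,2) - (4,3) - (4,4)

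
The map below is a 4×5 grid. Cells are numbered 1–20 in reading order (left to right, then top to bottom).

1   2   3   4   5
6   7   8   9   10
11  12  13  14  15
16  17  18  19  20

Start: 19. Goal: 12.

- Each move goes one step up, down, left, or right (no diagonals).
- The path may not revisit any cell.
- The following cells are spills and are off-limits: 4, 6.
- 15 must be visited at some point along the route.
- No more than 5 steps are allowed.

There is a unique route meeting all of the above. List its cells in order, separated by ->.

Any route must reach 15 and still end at 12 within 5 moves, so the order of the required stops is forced.
Route from 19: right 1 to 20, up 1 to 15, left 3 to 12 — 5 moves in all.
Check: all required cells visited; 5 ≤ 5 moves.

19 -> 20 -> 15 -> 14 -> 13 -> 12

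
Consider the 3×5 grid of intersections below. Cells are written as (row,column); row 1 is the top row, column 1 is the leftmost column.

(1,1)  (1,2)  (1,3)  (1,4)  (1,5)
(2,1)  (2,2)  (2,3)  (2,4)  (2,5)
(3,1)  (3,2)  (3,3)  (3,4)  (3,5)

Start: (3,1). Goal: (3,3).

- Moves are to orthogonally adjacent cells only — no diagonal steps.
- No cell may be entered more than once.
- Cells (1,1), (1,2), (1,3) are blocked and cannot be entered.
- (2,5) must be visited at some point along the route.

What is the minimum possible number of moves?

8

Any route passes through (2,5) somewhere between (3,1) and (3,3). Summing Manhattan distances along the two legs ((3,1) → (2,5) → (3,3)) gives a lower bound of 5 + 3 = 8 moves.
A route of 8 moves achieves this: (3,1) → (2,1) → (2,2) → (2,3) → (2,4) → (2,5) → (3,5) → (3,4) → (3,3).
Since 8 matches the lower bound, it is optimal.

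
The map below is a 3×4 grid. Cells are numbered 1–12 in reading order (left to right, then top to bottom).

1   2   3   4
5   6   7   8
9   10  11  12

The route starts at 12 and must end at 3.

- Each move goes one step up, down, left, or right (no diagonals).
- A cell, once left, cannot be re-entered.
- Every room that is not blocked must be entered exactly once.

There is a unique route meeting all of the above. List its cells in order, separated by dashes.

Need to visit all 12 open cells exactly once, starting at 12 and ending at 3.
Cell 9 has only two open neighbours (5 and 10), so the path must pass straight through it: one of those is the cell it's entered from and the other is where it exits.
Route from 12: left 3 to 9, up 2 to 1, right 1 to 2, down 1 to 6, right 2 to 8, up 1 to 4, left 1 to 3 — 11 moves in all.
Check: all 12 open cells covered.

12 - 11 - 10 - 9 - 5 - 1 - 2 - 6 - 7 - 8 - 4 - 3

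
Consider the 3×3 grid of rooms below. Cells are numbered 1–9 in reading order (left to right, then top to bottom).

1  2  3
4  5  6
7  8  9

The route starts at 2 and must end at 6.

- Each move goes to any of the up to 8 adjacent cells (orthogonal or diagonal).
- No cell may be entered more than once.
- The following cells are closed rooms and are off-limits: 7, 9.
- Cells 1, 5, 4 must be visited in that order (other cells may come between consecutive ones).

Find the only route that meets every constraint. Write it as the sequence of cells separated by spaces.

2 1 5 4 8 6

The waypoints must appear in the order 1, 5, 4, with no cell reused.
Route from 2: left 1 to 1, down-right 1 to 5, left 1 to 4, down-right 1 to 8, up-right 1 to 6 — 5 moves in all.
Check: order respected (1 at step 1, 5 at step 2, 4 at step 3).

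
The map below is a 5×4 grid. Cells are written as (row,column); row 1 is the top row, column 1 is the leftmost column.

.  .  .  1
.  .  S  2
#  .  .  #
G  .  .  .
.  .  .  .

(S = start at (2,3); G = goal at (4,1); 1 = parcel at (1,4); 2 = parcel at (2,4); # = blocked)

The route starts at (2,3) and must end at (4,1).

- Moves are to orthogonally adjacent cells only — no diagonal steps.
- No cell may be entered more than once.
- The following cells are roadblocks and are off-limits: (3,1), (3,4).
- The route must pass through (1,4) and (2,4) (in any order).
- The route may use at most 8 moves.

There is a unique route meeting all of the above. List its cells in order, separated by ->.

(2,3) -> (2,4) -> (1,4) -> (1,3) -> (1,2) -> (2,2) -> (3,2) -> (4,2) -> (4,1)

Any route must reach (1,4) and (2,4) and still end at (4,1) within 8 moves, so the order of the required stops is forced.
Route from (2,3): right to (2,4), up to (1,4), 2× left (reaching (1,2)), 3× down (reaching (4,2)), left to (4,1) — 8 moves in all.
Check: all required cells visited; 8 ≤ 8 moves.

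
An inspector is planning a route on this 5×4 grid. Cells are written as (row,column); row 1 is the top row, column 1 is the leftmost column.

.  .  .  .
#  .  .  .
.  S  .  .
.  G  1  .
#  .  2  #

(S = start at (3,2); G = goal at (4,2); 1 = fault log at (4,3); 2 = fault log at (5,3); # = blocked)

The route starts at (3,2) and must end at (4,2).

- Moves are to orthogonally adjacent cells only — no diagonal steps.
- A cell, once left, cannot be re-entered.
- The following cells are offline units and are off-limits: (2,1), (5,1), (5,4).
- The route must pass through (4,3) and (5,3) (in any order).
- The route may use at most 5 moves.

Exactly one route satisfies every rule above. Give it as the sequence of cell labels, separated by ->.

The 5-move cap with required stops at (4,3), (5,3) leaves no slack for detours.
Route from (3,2): right 1 to (3,3), down 2 to (5,3), left 1 to (5,2), up 1 to (4,2) — 5 moves in all.
Check: all required cells visited; 5 ≤ 5 moves.

(3,2) -> (3,3) -> (4,3) -> (5,3) -> (5,2) -> (4,2)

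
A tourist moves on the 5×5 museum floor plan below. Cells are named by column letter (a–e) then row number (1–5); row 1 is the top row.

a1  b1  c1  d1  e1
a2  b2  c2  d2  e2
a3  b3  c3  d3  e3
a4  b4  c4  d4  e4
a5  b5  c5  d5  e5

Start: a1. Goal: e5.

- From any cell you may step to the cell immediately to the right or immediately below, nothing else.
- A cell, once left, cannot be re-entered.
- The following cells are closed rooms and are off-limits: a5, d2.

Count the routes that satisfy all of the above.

A right/down-only route from a1 to e5 makes exactly 4 down-moves and 4 right-moves in some order.
With no other constraints that would be C(8,4) = 70 routes.
Subtract routes through each blocked cell (inclusion–exclusion for overlaps): − through d2: 16 − through a5: 1 → 53.
That gives 53 routes.

53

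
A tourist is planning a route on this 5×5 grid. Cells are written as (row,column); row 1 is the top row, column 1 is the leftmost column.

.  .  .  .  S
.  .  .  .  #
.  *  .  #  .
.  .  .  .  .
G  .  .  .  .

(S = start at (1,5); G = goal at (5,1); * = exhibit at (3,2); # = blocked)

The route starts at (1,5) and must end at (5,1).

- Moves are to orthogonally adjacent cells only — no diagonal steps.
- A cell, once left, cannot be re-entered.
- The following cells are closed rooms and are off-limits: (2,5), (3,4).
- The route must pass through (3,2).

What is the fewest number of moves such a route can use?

8

Any route passes through (3,2) somewhere between (1,5) and (5,1). Summing Manhattan distances along the two legs ((1,5) → (3,2) → (5,1)) gives a lower bound of 5 + 3 = 8 moves.
A route of 8 moves achieves this: (1,5) → (1,4) → (2,4) → (2,3) → (3,3) → (3,2) → (4,2) → (5,2) → (5,1).
Since 8 matches the lower bound, it is optimal.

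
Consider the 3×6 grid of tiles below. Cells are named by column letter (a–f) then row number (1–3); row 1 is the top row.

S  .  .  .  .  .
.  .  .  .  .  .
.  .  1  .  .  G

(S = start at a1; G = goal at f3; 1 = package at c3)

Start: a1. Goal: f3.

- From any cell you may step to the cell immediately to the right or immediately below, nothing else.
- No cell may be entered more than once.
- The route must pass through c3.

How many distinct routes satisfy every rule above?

6

A right/down-only route from a1 to f3 makes exactly 2 down-moves and 5 right-moves in some order.
With no other constraints that would be C(7,2) = 21 routes.
Split at c3 and multiply the segment counts: a1→c3: 6; c3→f3: 1; product = 6.
That gives 6 routes.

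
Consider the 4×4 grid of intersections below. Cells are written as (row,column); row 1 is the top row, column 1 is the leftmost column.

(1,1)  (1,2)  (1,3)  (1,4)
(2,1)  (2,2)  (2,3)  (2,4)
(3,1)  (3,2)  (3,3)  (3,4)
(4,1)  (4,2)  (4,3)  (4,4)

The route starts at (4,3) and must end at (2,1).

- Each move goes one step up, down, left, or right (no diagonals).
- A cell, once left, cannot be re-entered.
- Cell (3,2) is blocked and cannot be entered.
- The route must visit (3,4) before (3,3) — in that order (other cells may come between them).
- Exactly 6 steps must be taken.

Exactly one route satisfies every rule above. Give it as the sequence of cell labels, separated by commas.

(4,3), (4,4), (3,4), (3,3), (2,3), (2,2), (2,1)

The waypoints must appear in the order (3,4), (3,3), with no cell reused.
Route from (4,3): right to (4,4), up to (3,4), left to (3,3), up to (2,3), 2× left (reaching (2,1)) — 6 moves in all.
Check: order respected ((3,4) at step 2, (3,3) at step 3); 6 moves as required.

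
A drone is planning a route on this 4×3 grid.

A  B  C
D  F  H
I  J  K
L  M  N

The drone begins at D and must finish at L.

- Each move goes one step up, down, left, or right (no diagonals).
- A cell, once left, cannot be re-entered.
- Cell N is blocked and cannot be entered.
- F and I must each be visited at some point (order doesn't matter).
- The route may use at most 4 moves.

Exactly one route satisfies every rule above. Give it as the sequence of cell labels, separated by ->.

D -> F -> J -> I -> L

The 4-move cap with required stops at F, I leaves no slack for detours.
Route from D: right 1 to F, down 1 to J, left 1 to I, down 1 to L — 4 moves in all.
Check: all required cells visited; 4 ≤ 4 moves.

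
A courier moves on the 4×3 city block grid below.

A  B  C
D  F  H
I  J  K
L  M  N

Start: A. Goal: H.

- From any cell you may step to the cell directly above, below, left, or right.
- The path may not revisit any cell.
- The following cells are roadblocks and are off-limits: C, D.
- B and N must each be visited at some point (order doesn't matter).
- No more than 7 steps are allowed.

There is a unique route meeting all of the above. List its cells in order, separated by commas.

A, B, F, J, M, N, K, H

The 7-move cap with required stops at B, N leaves no slack for detours.
Route from A: right 1 to B, down 3 to M, right 1 to N, up 2 to H — 7 moves in all.
Check: all required cells visited; 7 ≤ 7 moves.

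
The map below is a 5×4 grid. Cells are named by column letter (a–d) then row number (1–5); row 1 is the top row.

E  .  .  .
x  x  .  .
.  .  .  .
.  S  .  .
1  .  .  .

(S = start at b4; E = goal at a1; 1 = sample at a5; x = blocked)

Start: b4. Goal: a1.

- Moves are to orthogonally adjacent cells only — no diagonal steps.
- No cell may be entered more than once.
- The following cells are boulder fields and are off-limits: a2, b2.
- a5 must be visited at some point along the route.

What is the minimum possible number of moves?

10

Any route passes through a5 somewhere between b4 and a1. Summing Manhattan distances along the two legs (b4 → a5 → a1) gives a lower bound of 2 + 4 = 6 moves.
That bound ignores the blocked cells. Measuring each leg by the fewest moves that actually steer around them (b4→a5: 2; a5→a1: 8) raises the lower bound to 10.
A route of 10 moves exists: b4 → b5 → a5 → a4 → a3 → b3 → c3 → c2 → c1 → b1 → a1.
Since 10 matches that lower bound, it is optimal.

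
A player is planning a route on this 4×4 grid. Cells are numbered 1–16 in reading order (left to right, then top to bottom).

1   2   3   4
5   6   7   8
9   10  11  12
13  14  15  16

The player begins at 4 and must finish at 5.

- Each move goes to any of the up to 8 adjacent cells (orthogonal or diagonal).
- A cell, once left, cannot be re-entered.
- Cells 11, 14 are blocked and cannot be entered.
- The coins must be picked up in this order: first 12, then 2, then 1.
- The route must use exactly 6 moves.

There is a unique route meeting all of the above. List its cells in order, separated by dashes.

The waypoints must appear in the order 12, 2, 1, with no cell reused.
Route from 4: 2× down (reaching 12), 2× up-left (reaching 2), left to 1, down to 5 — 6 moves in all.
Check: order respected (12 at step 2, 2 at step 4, 1 at step 5); 6 moves as required.

4 - 8 - 12 - 7 - 2 - 1 - 5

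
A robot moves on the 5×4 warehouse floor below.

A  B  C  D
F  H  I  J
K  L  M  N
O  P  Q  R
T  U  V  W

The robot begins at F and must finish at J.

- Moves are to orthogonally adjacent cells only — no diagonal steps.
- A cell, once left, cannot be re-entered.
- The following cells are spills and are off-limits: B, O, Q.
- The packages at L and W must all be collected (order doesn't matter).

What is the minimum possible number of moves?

9

Any route passes through L and W in some order between F and J. Summing Manhattan distances along each leg and taking the cheapest ordering (F → L → W → J) gives a lower bound of 2 + 4 + 3 = 9 moves.
A route of 9 moves achieves this: F → K → L → P → U → V → W → R → N → J.
Since 9 matches the lower bound, it is optimal.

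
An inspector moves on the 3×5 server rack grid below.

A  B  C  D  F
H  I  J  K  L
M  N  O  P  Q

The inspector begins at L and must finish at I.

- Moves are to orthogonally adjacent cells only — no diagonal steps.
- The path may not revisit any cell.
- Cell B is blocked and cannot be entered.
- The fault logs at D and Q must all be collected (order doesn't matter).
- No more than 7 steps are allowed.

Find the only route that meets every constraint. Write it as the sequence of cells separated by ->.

L -> Q -> P -> K -> D -> C -> J -> I

Any route must reach D and Q and still end at I within 7 moves, so the order of the required stops is forced.
Route from L: down 1 to Q, left 1 to P, up 2 to D, left 1 to C, down 1 to J, left 1 to I — 7 moves in all.
Check: all required cells visited; 7 ≤ 7 moves.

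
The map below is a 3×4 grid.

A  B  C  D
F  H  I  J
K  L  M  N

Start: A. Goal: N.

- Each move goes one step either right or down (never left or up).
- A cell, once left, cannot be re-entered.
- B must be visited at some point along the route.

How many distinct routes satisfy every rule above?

6

A right/down-only route from A to N makes exactly 2 down-moves and 3 right-moves in some order.
With no other constraints that would be C(5,2) = 10 routes.
Split at B and multiply the segment counts: A→B: 1; B→N: 6; product = 6.
That gives 6 routes.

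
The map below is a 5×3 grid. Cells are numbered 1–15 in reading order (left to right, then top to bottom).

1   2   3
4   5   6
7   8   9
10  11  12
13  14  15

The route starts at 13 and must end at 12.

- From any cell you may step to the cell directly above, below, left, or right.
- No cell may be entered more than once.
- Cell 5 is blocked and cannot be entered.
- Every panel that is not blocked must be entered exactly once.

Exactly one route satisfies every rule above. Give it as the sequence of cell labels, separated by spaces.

13 10 7 4 1 2 3 6 9 8 11 14 15 12

Need to visit all 14 open cells exactly once, starting at 13 and ending at 12.
Route from 13: 4× up (reaching 1), 2× right (reaching 3), 2× down (reaching 9), left to 8, 2× down (reaching 14), right to 15, up to 12 — 13 moves in all.
Check: all 14 open cells covered.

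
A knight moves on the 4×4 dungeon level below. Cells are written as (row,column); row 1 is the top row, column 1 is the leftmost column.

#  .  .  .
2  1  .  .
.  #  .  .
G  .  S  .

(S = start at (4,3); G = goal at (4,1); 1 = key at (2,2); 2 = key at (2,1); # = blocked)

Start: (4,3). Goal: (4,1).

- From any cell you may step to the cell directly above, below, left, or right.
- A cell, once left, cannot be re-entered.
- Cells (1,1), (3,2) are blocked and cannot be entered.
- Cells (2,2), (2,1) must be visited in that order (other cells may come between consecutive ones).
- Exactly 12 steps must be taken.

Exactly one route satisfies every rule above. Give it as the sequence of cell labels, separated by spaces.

(4,3) (4,4) (3,4) (3,3) (2,3) (2,4) (1,4) (1,3) (1,2) (2,2) (2,1) (3,1) (4,1)

The waypoints must appear in the order (2,2), (2,1), with no cell reused.
Route from (4,3): right 1 to (4,4), up 1 to (3,4), left 1 to (3,3), up 1 to (2,3), right 1 to (2,4), up 1 to (1,4), left 2 to (1,2), down 1 to (2,2), left 1 to (2,1), down 2 to (4,1) — 12 moves in all.
Check: order respected (1 at step 9, 2 at step 10); 12 moves as required.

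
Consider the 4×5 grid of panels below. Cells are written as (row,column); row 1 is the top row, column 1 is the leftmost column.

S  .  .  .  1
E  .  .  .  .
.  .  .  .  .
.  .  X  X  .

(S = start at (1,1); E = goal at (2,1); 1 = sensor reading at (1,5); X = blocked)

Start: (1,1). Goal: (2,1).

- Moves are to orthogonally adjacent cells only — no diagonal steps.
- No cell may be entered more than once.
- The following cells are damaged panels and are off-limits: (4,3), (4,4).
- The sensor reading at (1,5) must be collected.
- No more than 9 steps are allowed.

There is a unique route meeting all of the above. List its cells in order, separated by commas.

The budget equals the shortest possible length, so every move has to be on a shortest route through the required cells.
Route from (1,1): right 4 to (1,5), down 1 to (2,5), left 4 to (2,1) — 9 moves in all.
Check: all required cells visited; 9 ≤ 9 moves.

(1,1), (1,2), (1,3), (1,4), (1,5), (2,5), (2,4), (2,3), (2,2), (2,1)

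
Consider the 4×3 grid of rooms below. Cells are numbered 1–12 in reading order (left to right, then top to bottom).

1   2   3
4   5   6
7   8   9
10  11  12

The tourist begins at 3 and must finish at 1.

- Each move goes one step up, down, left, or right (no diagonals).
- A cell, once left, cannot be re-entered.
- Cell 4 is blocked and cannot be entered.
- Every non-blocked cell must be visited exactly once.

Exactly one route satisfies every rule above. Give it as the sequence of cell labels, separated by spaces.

Need to visit all 11 open cells exactly once, starting at 3 and ending at 1.
Cell 10 has only two open neighbours (7 and 11), so the path must pass straight through it: one of those is the cell it's entered from and the other is where it exits.
Route from 3: 3× down (reaching 12), 2× left (reaching 10), up to 7, right to 8, 2× up (reaching 2), left to 1 — 10 moves in all.
Check: all 11 open cells covered.

3 6 9 12 11 10 7 8 5 2 1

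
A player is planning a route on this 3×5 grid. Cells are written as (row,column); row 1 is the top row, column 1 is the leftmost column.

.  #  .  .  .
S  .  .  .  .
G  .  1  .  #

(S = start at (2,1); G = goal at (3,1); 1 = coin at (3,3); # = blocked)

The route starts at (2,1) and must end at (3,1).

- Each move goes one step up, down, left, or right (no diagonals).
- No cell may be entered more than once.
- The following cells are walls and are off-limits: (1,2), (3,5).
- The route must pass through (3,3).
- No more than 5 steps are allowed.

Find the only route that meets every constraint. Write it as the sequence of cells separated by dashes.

The budget equals the shortest possible length, so every move has to be on a shortest route through the required cells.
Route from (2,1): 2× right (reaching (2,3)), down to (3,3), 2× left (reaching (3,1)) — 5 moves in all.
Check: all required cells visited; 5 ≤ 5 moves.

(2,1) - (2,2) - (2,3) - (3,3) - (3,2) - (3,1)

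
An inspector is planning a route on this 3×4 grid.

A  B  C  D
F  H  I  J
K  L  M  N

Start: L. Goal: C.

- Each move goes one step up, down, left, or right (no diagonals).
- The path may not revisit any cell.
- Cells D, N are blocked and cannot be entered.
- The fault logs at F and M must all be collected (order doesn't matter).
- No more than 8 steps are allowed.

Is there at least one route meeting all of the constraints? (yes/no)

One route that works: L → M → I → H → F → A → B → C.

yes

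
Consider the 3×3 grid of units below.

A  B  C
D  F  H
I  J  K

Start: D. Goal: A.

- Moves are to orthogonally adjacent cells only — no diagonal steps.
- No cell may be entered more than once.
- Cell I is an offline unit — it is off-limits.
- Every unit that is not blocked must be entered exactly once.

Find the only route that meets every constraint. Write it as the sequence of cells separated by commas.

Need to visit all 8 open cells exactly once, starting at D and ending at A.
Cell C has only two open neighbours (H and B), so the path must pass straight through it: one of those is the cell it's entered from and the other is where it exits.
Route from D: right 1 to F, down 1 to J, right 1 to K, up 2 to C, left 2 to A — 7 moves in all.
Check: all 8 open cells covered.

D, F, J, K, H, C, B, A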